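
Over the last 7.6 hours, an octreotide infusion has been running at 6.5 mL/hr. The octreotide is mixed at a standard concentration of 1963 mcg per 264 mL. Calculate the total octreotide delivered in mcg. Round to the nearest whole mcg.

367 mcg

Concentration = 1963 mcg ÷ 264 mL = 7.435606 mcg/mL
Drug rate = 6.5 mL/hr × 7.435606 mcg/mL = 48.33144 mcg/hr
Total = 48.33144 mcg/hr × 7.6 hr = 367.3189 mcg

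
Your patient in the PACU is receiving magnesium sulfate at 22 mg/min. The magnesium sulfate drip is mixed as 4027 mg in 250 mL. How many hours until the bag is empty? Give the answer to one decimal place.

22 mg/min × 60 min/hr = 1320 mg/hr
Concentration = 4027 mg ÷ 250 mL = 16.108 mg/mL
Rate = 1320 mg/hr ÷ 16.108 mg/mL = 81.94686 mL/hr
Duration = 250 mL ÷ 81.94686 mL/hr = 3.050758 hr

3.1 hours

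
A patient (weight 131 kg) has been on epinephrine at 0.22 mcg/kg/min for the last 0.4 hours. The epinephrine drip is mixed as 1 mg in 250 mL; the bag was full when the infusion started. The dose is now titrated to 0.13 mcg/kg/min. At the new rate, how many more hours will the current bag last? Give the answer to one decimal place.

Initial rate:
Dose = 0.22 mcg/kg/min × 131 kg = 28.82 mcg/min
28.82 mcg/min × 60 min/hr = 1729.2 mcg/hr
Concentration = 1 mg ÷ 250 mL = 0.004 mg/mL = 4 mcg/mL
Rate = 1729.2 mcg/hr ÷ 4 mcg/mL = 432.3 mL/hr
Volume infused so far = 432.3 mL/hr × 0.4 hr = 172.92 mL
Volume remaining = 250 − 172.92 = 77.08 mL
New rate:
Dose = 0.13 mcg/kg/min × 131 kg = 17.03 mcg/min
17.03 mcg/min × 60 min/hr = 1021.8 mcg/hr
Rate = 1021.8 mcg/hr ÷ 4 mcg/mL = 255.45 mL/hr
Time remaining = 77.08 mL ÷ 255.45 mL/hr = 0.301742 hr

0.3 hours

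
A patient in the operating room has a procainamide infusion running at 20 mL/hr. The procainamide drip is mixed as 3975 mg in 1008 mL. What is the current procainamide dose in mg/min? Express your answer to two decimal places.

1.31 mg/min

Concentration = 3975 mg ÷ 1008 mL = 3.943452 mg/mL
Drug rate = 20 mL/hr × 3.943452 mg/mL = 78.86905 mg/hr
78.86905 mg/hr ÷ 60 min/hr = 1.314484 mg/min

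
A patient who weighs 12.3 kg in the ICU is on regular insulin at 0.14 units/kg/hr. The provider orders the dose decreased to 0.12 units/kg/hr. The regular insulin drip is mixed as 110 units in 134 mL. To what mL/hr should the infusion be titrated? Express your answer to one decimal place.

1.8 mL/hr

Dose = 0.12 units/kg/hr × 12.3 kg = 1.476 units/hr
Concentration = 110 units ÷ 134 mL = 0.8208955 units/mL
Rate = 1.476 units/hr ÷ 0.8208955 units/mL = 1.798036 mL/hr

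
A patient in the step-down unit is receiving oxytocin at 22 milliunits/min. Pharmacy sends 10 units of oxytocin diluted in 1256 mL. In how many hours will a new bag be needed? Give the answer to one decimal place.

22 milliunits/min × 60 min/hr = 1320 milliunits/hr
Concentration = 10 units ÷ 1256 mL = 0.007961783 units/mL = 7.961783 milliunits/mL
Rate = 1320 milliunits/hr ÷ 7.961783 milliunits/mL = 165.792 mL/hr
Duration = 1256 mL ÷ 165.792 mL/hr = 7.575758 hr

7.6 hours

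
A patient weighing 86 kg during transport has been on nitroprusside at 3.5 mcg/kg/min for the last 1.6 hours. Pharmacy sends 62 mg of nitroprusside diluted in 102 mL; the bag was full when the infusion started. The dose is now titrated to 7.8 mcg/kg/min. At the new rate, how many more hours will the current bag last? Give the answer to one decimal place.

0.8 hours

Initial rate:
Dose = 3.5 mcg/kg/min × 86 kg = 301 mcg/min
301 mcg/min × 60 min/hr = 18060 mcg/hr
Concentration = 62 mg ÷ 102 mL = 0.6078431 mg/mL = 607.8431 mcg/mL
Rate = 18060 mcg/hr ÷ 607.8431 mcg/mL = 29.71161 mL/hr
Volume infused so far = 29.71161 mL/hr × 1.6 hr = 47.53858 mL
Volume remaining = 102 − 47.53858 = 54.46142 mL
New rate:
Dose = 7.8 mcg/kg/min × 86 kg = 670.8 mcg/min
670.8 mcg/min × 60 min/hr = 40248 mcg/hr
Rate = 40248 mcg/hr ÷ 607.8431 mcg/mL = 66.21445 mL/hr
Time remaining = 54.46142 mL ÷ 66.21445 mL/hr = 0.8225005 hr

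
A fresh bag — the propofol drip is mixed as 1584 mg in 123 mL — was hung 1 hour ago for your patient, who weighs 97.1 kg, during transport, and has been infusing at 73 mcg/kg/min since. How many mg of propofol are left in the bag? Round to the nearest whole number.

Dose = 73 mcg/kg/min × 97.1 kg = 7088.3 mcg/min
7088.3 mcg/min × 60 min/hr = 425298 mcg/hr
Concentration = 1584 mg ÷ 123 mL = 12.87805 mg/mL = 12878.05 mcg/mL
Rate = 425298 mcg/hr ÷ 12878.05 mcg/mL = 33.02503 mL/hr
Volume infused = 33.02503 mL/hr × 1 hr = 33.02503 mL
Volume remaining = 123 − 33.02503 = 89.97497 mL
Drug remaining = 89.97497 mL × 12878.05 mcg/mL = 1158702 mcg = 1158.702 mg

1159 mg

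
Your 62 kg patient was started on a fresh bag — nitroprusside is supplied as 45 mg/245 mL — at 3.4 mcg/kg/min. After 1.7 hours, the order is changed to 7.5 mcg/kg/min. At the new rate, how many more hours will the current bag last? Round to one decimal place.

Initial rate:
Dose = 3.4 mcg/kg/min × 62 kg = 210.8 mcg/min
210.8 mcg/min × 60 min/hr = 12648 mcg/hr
Concentration = 45 mg ÷ 245 mL = 0.1836735 mg/mL = 183.6735 mcg/mL
Rate = 12648 mcg/hr ÷ 183.6735 mcg/mL = 68.86133 mL/hr
Volume infused so far = 68.86133 mL/hr × 1.7 hr = 117.0643 mL
Volume remaining = 245 − 117.0643 = 127.9357 mL
New rate:
Dose = 7.5 mcg/kg/min × 62 kg = 465 mcg/min
465 mcg/min × 60 min/hr = 27900 mcg/hr
Rate = 27900 mcg/hr ÷ 183.6735 mcg/mL = 151.9 mL/hr
Time remaining = 127.9357 mL ÷ 151.9 mL/hr = 0.8422366 hr

0.8 hours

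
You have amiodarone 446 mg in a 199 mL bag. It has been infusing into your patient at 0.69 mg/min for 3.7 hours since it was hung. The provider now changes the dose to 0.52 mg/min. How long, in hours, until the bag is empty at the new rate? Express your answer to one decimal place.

Initial rate:
0.69 mg/min × 60 min/hr = 41.4 mg/hr
Concentration = 446 mg ÷ 199 mL = 2.241206 mg/mL
Rate = 41.4 mg/hr ÷ 2.241206 mg/mL = 18.4722 mL/hr
Volume infused so far = 18.4722 mL/hr × 3.7 hr = 68.34713 mL
Volume remaining = 199 − 68.34713 = 130.6529 mL
New rate:
0.52 mg/min × 60 min/hr = 31.2 mg/hr
Rate = 31.2 mg/hr ÷ 2.241206 mg/mL = 13.92108 mL/hr
Time remaining = 130.6529 mL ÷ 13.92108 mL/hr = 9.385256 hr

9.4 hours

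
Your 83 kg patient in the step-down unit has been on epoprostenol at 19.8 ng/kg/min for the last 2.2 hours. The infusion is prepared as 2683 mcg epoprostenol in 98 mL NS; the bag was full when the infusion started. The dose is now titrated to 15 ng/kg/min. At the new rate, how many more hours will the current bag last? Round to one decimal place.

33.0 hours

Initial rate:
Dose = 19.8 ng/kg/min × 83 kg = 1643.4 ng/min
1643.4 ng/min × 60 min/hr = 98604 ng/hr
Concentration = 2683 mcg ÷ 98 mL = 27.37755 mcg/mL = 27377.55 ng/mL
Rate = 98604 ng/hr ÷ 27377.55 ng/mL = 3.601637 mL/hr
Volume infused so far = 3.601637 mL/hr × 2.2 hr = 7.923601 mL
Volume remaining = 98 − 7.923601 = 90.0764 mL
New rate:
Dose = 15 ng/kg/min × 83 kg = 1245 ng/min
1245 ng/min × 60 min/hr = 74700 ng/hr
Rate = 74700 ng/hr ÷ 27377.55 ng/mL = 2.728513 mL/hr
Time remaining = 90.0764 mL ÷ 2.728513 mL/hr = 33.013 hr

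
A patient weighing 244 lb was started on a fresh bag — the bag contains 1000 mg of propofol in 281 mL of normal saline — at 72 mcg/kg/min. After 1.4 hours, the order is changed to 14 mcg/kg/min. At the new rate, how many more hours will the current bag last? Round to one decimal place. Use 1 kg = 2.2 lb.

3.5 hours

Initial rate:
Weight = 244 lb ÷ 2.2 lb/kg = 110.9091 kg
Dose = 72 mcg/kg/min × 110.9091 kg = 7985.455 mcg/min
7985.455 mcg/min × 60 min/hr = 479127.3 mcg/hr
Concentration = 1000 mg ÷ 281 mL = 3.558719 mg/mL = 3558.719 mcg/mL
Rate = 479127.3 mcg/hr ÷ 3558.719 mcg/mL = 134.6348 mL/hr
Volume infused so far = 134.6348 mL/hr × 1.4 hr = 188.4887 mL
Volume remaining = 281 − 188.4887 = 92.51133 mL
New rate:
Dose = 14 mcg/kg/min × 110.9091 kg = 1552.727 mcg/min
1552.727 mcg/min × 60 min/hr = 93163.64 mcg/hr
Rate = 93163.64 mcg/hr ÷ 3558.719 mcg/mL = 26.17898 mL/hr
Time remaining = 92.51133 mL ÷ 26.17898 mL/hr = 3.533802 hr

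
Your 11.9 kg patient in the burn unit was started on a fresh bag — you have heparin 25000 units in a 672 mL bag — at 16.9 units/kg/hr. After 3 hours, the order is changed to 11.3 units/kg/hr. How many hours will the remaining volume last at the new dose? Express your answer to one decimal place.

Initial rate:
Dose = 16.9 units/kg/hr × 11.9 kg = 201.11 units/hr
Concentration = 25000 units ÷ 672 mL = 37.20238 units/mL
Rate = 201.11 units/hr ÷ 37.20238 units/mL = 5.405837 mL/hr
Volume infused so far = 5.405837 mL/hr × 3 hr = 16.21751 mL
Volume remaining = 672 − 16.21751 = 655.7825 mL
New rate:
Dose = 11.3 units/kg/hr × 11.9 kg = 134.47 units/hr
Rate = 134.47 units/hr ÷ 37.20238 units/mL = 3.614554 mL/hr
Time remaining = 655.7825 mL ÷ 3.614554 mL/hr = 181.4283 hr

181.4 hours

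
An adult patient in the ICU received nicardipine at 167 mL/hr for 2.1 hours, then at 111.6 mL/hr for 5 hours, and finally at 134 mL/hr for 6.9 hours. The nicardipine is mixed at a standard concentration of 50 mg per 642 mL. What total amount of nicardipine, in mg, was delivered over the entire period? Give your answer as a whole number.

143 mg

Concentration = 50 mg ÷ 642 mL = 0.07788162 mg/mL
Stage 1: 167 mL/hr × 2.1 hr = 350.7 mL → 350.7 mL × 0.07788162 mg/mL = 27.31308 mg
Stage 2: 111.6 mL/hr × 5 hr = 558 mL → 558 mL × 0.07788162 mg/mL = 43.45794 mg
Stage 3: 134 mL/hr × 6.9 hr = 924.6 mL → 924.6 mL × 0.07788162 mg/mL = 72.00935 mg
Total = 27.31308 + 43.45794 + 72.00935 = 142.7804 mg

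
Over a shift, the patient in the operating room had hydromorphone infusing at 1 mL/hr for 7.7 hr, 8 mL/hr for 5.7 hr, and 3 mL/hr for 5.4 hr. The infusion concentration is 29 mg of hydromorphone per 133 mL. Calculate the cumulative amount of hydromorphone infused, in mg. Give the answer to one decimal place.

15.2 mg

Concentration = 29 mg ÷ 133 mL = 0.2180451 mg/mL
Stage 1: 1 mL/hr × 7.7 hr = 7.7 mL → 7.7 mL × 0.2180451 mg/mL = 1.678947 mg
Stage 2: 8 mL/hr × 5.7 hr = 45.6 mL → 45.6 mL × 0.2180451 mg/mL = 9.942857 mg
Stage 3: 3 mL/hr × 5.4 hr = 16.2 mL → 16.2 mL × 0.2180451 mg/mL = 3.532331 mg
Total = 1.678947 + 9.942857 + 3.532331 = 15.15414 mg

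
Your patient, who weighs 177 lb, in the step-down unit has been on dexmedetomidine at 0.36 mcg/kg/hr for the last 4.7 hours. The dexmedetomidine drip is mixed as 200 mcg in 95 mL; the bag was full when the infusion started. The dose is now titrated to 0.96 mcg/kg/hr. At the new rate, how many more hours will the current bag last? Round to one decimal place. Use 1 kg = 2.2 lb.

0.8 hours

Initial rate:
Weight = 177 lb ÷ 2.2 lb/kg = 80.45455 kg
Dose = 0.36 mcg/kg/hr × 80.45455 kg = 28.96364 mcg/hr
Concentration = 200 mcg ÷ 95 mL = 2.105263 mcg/mL
Rate = 28.96364 mcg/hr ÷ 2.105263 mcg/mL = 13.75773 mL/hr
Volume infused so far = 13.75773 mL/hr × 4.7 hr = 64.66132 mL
Volume remaining = 95 − 64.66132 = 30.33868 mL
New rate:
Dose = 0.96 mcg/kg/hr × 80.45455 kg = 77.23636 mcg/hr
Rate = 77.23636 mcg/hr ÷ 2.105263 mcg/mL = 36.68727 mL/hr
Time remaining = 30.33868 mL ÷ 36.68727 mL/hr = 0.8269539 hr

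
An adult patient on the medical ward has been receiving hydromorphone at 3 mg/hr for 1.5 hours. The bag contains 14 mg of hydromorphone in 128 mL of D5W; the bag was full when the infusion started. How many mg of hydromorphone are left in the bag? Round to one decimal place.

9.5 mg

Concentration = 14 mg ÷ 128 mL = 0.109375 mg/mL
Rate = 3 mg/hr ÷ 0.109375 mg/mL = 27.42857 mL/hr
Volume infused = 27.42857 mL/hr × 1.5 hr = 41.14286 mL
Volume remaining = 128 − 41.14286 = 86.85714 mL
Drug remaining = 86.85714 mL × 0.109375 mg/mL = 9.5 mg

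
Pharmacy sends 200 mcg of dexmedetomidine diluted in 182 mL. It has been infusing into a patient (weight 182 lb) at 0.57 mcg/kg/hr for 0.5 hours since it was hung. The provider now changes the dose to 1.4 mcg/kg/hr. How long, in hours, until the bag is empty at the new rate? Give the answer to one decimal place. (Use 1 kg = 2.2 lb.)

1.5 hours

Initial rate:
Weight = 182 lb ÷ 2.2 lb/kg = 82.72727 kg
Dose = 0.57 mcg/kg/hr × 82.72727 kg = 47.15455 mcg/hr
Concentration = 200 mcg ÷ 182 mL = 1.098901 mcg/mL
Rate = 47.15455 mcg/hr ÷ 1.098901 mcg/mL = 42.91064 mL/hr
Volume infused so far = 42.91064 mL/hr × 0.5 hr = 21.45532 mL
Volume remaining = 182 − 21.45532 = 160.5447 mL
New rate:
Dose = 1.4 mcg/kg/hr × 82.72727 kg = 115.8182 mcg/hr
Rate = 115.8182 mcg/hr ÷ 1.098901 mcg/mL = 105.3945 mL/hr
Time remaining = 160.5447 mL ÷ 105.3945 mL/hr = 1.523273 hr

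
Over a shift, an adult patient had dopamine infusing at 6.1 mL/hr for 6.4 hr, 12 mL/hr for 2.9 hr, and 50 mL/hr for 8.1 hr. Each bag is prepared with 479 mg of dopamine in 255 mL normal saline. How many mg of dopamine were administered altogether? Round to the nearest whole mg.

899 mg

Concentration = 479 mg ÷ 255 mL = 1.878431 mg/mL
Stage 1: 6.1 mL/hr × 6.4 hr = 39.04 mL → 39.04 mL × 1.878431 mg/mL = 73.33396 mg
Stage 2: 12 mL/hr × 2.9 hr = 34.8 mL → 34.8 mL × 1.878431 mg/mL = 65.36941 mg
Stage 3: 50 mL/hr × 8.1 hr = 405 mL → 405 mL × 1.878431 mg/mL = 760.7647 mg
Total = 73.33396 + 65.36941 + 760.7647 = 899.4681 mg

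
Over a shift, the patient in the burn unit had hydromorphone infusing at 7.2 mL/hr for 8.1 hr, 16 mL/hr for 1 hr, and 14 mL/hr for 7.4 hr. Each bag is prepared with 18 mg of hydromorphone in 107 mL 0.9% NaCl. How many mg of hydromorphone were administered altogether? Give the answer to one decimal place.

Concentration = 18 mg ÷ 107 mL = 0.1682243 mg/mL
Stage 1: 7.2 mL/hr × 8.1 hr = 58.32 mL → 58.32 mL × 0.1682243 mg/mL = 9.810841 mg
Stage 2: 16 mL/hr × 1 hr = 16 mL → 16 mL × 0.1682243 mg/mL = 2.691589 mg
Stage 3: 14 mL/hr × 7.4 hr = 103.6 mL → 103.6 mL × 0.1682243 mg/mL = 17.42804 mg
Total = 9.810841 + 2.691589 + 17.42804 = 29.93047 mg

29.9 mg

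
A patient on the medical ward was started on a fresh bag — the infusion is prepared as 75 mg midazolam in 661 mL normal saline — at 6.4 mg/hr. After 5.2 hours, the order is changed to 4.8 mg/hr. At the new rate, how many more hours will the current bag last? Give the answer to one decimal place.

8.7 hours

Initial rate:
Concentration = 75 mg ÷ 661 mL = 0.1134644 mg/mL
Rate = 6.4 mg/hr ÷ 0.1134644 mg/mL = 56.40533 mL/hr
Volume infused so far = 56.40533 mL/hr × 5.2 hr = 293.3077 mL
Volume remaining = 661 − 293.3077 = 367.6923 mL
New rate:
Rate = 4.8 mg/hr ÷ 0.1134644 mg/mL = 42.304 mL/hr
Time remaining = 367.6923 mL ÷ 42.304 mL/hr = 8.691667 hr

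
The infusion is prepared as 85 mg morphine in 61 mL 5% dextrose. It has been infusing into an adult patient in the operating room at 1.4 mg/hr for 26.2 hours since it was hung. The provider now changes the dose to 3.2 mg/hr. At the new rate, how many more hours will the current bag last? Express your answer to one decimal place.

Initial rate:
Concentration = 85 mg ÷ 61 mL = 1.393443 mg/mL
Rate = 1.4 mg/hr ÷ 1.393443 mg/mL = 1.004706 mL/hr
Volume infused so far = 1.004706 mL/hr × 26.2 hr = 26.32329 mL
Volume remaining = 61 − 26.32329 = 34.67671 mL
New rate:
Rate = 3.2 mg/hr ÷ 1.393443 mg/mL = 2.296471 mL/hr
Time remaining = 34.67671 mL ÷ 2.296471 mL/hr = 15.1 hr

15.1 hours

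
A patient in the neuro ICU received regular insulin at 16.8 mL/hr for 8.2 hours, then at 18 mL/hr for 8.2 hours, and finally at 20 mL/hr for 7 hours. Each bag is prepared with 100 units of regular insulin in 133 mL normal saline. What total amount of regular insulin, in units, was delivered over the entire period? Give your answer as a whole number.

320 units

Concentration = 100 units ÷ 133 mL = 0.7518797 units/mL
Stage 1: 16.8 mL/hr × 8.2 hr = 137.76 mL → 137.76 mL × 0.7518797 units/mL = 103.5789 units
Stage 2: 18 mL/hr × 8.2 hr = 147.6 mL → 147.6 mL × 0.7518797 units/mL = 110.9774 units
Stage 3: 20 mL/hr × 7 hr = 140 mL → 140 mL × 0.7518797 units/mL = 105.2632 units
Total = 103.5789 + 110.9774 + 105.2632 = 319.8195 units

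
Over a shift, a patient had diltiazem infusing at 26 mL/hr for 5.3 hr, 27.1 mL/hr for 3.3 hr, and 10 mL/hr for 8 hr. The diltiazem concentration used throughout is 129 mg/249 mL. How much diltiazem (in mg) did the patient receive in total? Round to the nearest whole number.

Concentration = 129 mg ÷ 249 mL = 0.5180723 mg/mL
Stage 1: 26 mL/hr × 5.3 hr = 137.8 mL → 137.8 mL × 0.5180723 mg/mL = 71.39036 mg
Stage 2: 27.1 mL/hr × 3.3 hr = 89.43 mL → 89.43 mL × 0.5180723 mg/mL = 46.3312 mg
Stage 3: 10 mL/hr × 8 hr = 80 mL → 80 mL × 0.5180723 mg/mL = 41.44578 mg
Total = 71.39036 + 46.3312 + 41.44578 = 159.1673 mg

159 mg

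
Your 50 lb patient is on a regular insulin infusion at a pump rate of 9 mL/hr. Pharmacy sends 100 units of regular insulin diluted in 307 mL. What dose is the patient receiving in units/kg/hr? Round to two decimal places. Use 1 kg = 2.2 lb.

0.13 units/kg/hr

Weight = 50 lb ÷ 2.2 lb/kg = 22.72727 kg
Concentration = 100 units ÷ 307 mL = 0.3257329 units/mL
Drug rate = 9 mL/hr × 0.3257329 units/mL = 2.931596 units/hr
2.931596 units/hr ÷ 22.72727 kg = 0.1289902 units/kg/hr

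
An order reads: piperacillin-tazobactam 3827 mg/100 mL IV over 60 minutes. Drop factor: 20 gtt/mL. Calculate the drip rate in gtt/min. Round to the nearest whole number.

100 mL ÷ (60 min) = 1.666667 mL/min
1.666667 mL/min × 20 gtt/mL = 33.33333 gtt/min

33 gtt/min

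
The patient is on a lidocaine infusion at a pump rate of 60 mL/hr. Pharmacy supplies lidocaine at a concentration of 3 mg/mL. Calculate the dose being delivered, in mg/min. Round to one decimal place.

Drug rate = 60 mL/hr × 3 mg/mL = 180 mg/hr
180 mg/hr ÷ 60 min/hr = 3 mg/min

3.0 mg/min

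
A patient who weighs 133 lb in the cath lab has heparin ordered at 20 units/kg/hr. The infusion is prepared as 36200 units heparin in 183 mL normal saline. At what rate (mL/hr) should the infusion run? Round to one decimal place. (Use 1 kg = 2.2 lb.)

6.1 mL/hr

Weight = 133 lb ÷ 2.2 lb/kg = 60.45455 kg
Dose = 20 units/kg/hr × 60.45455 kg = 1209.091 units/hr
Concentration = 36200 units ÷ 183 mL = 197.8142 units/mL
Rate = 1209.091 units/hr ÷ 197.8142 units/mL = 6.112255 mL/hr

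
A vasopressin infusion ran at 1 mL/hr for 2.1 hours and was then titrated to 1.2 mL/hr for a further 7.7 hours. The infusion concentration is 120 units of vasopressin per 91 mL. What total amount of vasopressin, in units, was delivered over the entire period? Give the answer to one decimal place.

Concentration = 120 units ÷ 91 mL = 1.318681 units/mL
Stage 1: 1 mL/hr × 2.1 hr = 2.1 mL → 2.1 mL × 1.318681 units/mL = 2.769231 units
Stage 2: 1.2 mL/hr × 7.7 hr = 9.24 mL → 9.24 mL × 1.318681 units/mL = 12.18462 units
Total = 2.769231 + 12.18462 = 14.95385 units

15.0 units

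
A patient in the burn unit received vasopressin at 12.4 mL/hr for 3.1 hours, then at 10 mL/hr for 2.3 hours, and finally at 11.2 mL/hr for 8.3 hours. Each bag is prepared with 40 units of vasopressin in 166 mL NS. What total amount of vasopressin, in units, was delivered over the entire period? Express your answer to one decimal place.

37.2 units

Concentration = 40 units ÷ 166 mL = 0.2409639 units/mL
Stage 1: 12.4 mL/hr × 3.1 hr = 38.44 mL → 38.44 mL × 0.2409639 units/mL = 9.262651 units
Stage 2: 10 mL/hr × 2.3 hr = 23 mL → 23 mL × 0.2409639 units/mL = 5.542169 units
Stage 3: 11.2 mL/hr × 8.3 hr = 92.96 mL → 92.96 mL × 0.2409639 units/mL = 22.4 units
Total = 9.262651 + 5.542169 + 22.4 = 37.20482 units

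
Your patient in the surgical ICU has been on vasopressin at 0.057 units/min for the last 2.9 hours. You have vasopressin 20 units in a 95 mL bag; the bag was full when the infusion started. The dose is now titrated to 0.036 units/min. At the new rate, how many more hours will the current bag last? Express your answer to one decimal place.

4.7 hours

Initial rate:
0.057 units/min × 60 min/hr = 3.42 units/hr
Concentration = 20 units ÷ 95 mL = 0.2105263 units/mL
Rate = 3.42 units/hr ÷ 0.2105263 units/mL = 16.245 mL/hr
Volume infused so far = 16.245 mL/hr × 2.9 hr = 47.1105 mL
Volume remaining = 95 − 47.1105 = 47.8895 mL
New rate:
0.036 units/min × 60 min/hr = 2.16 units/hr
Rate = 2.16 units/hr ÷ 0.2105263 units/mL = 10.26 mL/hr
Time remaining = 47.8895 mL ÷ 10.26 mL/hr = 4.667593 hr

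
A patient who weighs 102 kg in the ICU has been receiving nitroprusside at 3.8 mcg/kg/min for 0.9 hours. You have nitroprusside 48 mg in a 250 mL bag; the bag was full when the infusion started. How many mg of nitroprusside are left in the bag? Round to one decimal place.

Dose = 3.8 mcg/kg/min × 102 kg = 387.6 mcg/min
387.6 mcg/min × 60 min/hr = 23256 mcg/hr
Concentration = 48 mg ÷ 250 mL = 0.192 mg/mL = 192 mcg/mL
Rate = 23256 mcg/hr ÷ 192 mcg/mL = 121.125 mL/hr
Volume infused = 121.125 mL/hr × 0.9 hr = 109.0125 mL
Volume remaining = 250 − 109.0125 = 140.9875 mL
Drug remaining = 140.9875 mL × 192 mcg/mL = 27069.6 mcg = 27.0696 mg

27.1 mg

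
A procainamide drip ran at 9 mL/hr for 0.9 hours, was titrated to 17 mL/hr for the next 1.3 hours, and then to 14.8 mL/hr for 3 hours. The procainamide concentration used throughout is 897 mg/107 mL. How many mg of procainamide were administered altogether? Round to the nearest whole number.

Concentration = 897 mg ÷ 107 mL = 8.383178 mg/mL
Stage 1: 9 mL/hr × 0.9 hr = 8.1 mL → 8.1 mL × 8.383178 mg/mL = 67.90374 mg
Stage 2: 17 mL/hr × 1.3 hr = 22.1 mL → 22.1 mL × 8.383178 mg/mL = 185.2682 mg
Stage 3: 14.8 mL/hr × 3 hr = 44.4 mL → 44.4 mL × 8.383178 mg/mL = 372.2131 mg
Total = 67.90374 + 185.2682 + 372.2131 = 625.385 mg

625 mg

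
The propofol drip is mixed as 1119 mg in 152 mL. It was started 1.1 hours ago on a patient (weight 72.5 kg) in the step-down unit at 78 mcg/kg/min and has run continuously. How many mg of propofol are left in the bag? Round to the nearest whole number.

746 mg

Dose = 78 mcg/kg/min × 72.5 kg = 5655 mcg/min
5655 mcg/min × 60 min/hr = 339300 mcg/hr
Concentration = 1119 mg ÷ 152 mL = 7.361842 mg/mL = 7361.842 mcg/mL
Rate = 339300 mcg/hr ÷ 7361.842 mcg/mL = 46.08901 mL/hr
Volume infused = 46.08901 mL/hr × 1.1 hr = 50.69791 mL
Volume remaining = 152 − 50.69791 = 101.3021 mL
Drug remaining = 101.3021 mL × 7361.842 mcg/mL = 745770 mcg = 745.77 mg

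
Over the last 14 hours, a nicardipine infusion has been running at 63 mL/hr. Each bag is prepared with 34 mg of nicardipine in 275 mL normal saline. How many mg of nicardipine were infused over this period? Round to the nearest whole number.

Concentration = 34 mg ÷ 275 mL = 0.1236364 mg/mL
Drug rate = 63 mL/hr × 0.1236364 mg/mL = 7.789091 mg/hr
Total = 7.789091 mg/hr × 14 hr = 109.0473 mg

109 mg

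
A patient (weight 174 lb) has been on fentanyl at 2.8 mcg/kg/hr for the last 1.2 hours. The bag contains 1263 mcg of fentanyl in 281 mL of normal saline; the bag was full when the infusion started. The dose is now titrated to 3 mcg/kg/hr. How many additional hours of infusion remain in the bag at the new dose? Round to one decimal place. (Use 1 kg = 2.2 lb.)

4.2 hours

Initial rate:
Weight = 174 lb ÷ 2.2 lb/kg = 79.09091 kg
Dose = 2.8 mcg/kg/hr × 79.09091 kg = 221.4545 mcg/hr
Concentration = 1263 mcg ÷ 281 mL = 4.494662 mcg/mL
Rate = 221.4545 mcg/hr ÷ 4.494662 mcg/mL = 49.27057 mL/hr
Volume infused so far = 49.27057 mL/hr × 1.2 hr = 59.12468 mL
Volume remaining = 281 − 59.12468 = 221.8753 mL
New rate:
Dose = 3 mcg/kg/hr × 79.09091 kg = 237.2727 mcg/hr
Rate = 237.2727 mcg/hr ÷ 4.494662 mcg/mL = 52.78989 mL/hr
Time remaining = 221.8753 mL ÷ 52.78989 mL/hr = 4.202989 hr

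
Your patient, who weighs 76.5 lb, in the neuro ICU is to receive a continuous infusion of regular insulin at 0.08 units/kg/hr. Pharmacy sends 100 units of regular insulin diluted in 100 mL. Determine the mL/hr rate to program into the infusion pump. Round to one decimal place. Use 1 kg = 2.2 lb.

2.8 mL/hr

Weight = 76.5 lb ÷ 2.2 lb/kg = 34.77273 kg
Dose = 0.08 units/kg/hr × 34.77273 kg = 2.781818 units/hr
Concentration = 100 units ÷ 100 mL = 1 units/mL
Rate = 2.781818 units/hr ÷ 1 units/mL = 2.781818 mL/hr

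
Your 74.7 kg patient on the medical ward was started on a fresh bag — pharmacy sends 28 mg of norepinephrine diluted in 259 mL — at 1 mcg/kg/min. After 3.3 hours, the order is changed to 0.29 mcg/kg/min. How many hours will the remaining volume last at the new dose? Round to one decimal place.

10.2 hours

Initial rate:
Dose = 1 mcg/kg/min × 74.7 kg = 74.7 mcg/min
74.7 mcg/min × 60 min/hr = 4482 mcg/hr
Concentration = 28 mg ÷ 259 mL = 0.1081081 mg/mL = 108.1081 mcg/mL
Rate = 4482 mcg/hr ÷ 108.1081 mcg/mL = 41.4585 mL/hr
Volume infused so far = 41.4585 mL/hr × 3.3 hr = 136.8131 mL
Volume remaining = 259 − 136.8131 = 122.1869 mL
New rate:
Dose = 0.29 mcg/kg/min × 74.7 kg = 21.663 mcg/min
21.663 mcg/min × 60 min/hr = 1299.78 mcg/hr
Rate = 1299.78 mcg/hr ÷ 108.1081 mcg/mL = 12.02296 mL/hr
Time remaining = 122.1869 mL ÷ 12.02296 mL/hr = 10.1628 hr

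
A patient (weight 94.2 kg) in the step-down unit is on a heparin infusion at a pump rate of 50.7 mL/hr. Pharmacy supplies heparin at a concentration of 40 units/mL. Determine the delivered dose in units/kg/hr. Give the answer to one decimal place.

Drug rate = 50.7 mL/hr × 40 units/mL = 2028 units/hr
2028 units/hr ÷ 94.2 kg = 21.52866 units/kg/hr

21.5 units/kg/hr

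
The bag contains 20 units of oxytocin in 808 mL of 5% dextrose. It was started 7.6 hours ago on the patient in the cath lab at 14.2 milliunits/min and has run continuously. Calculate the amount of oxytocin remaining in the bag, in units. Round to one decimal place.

13.5 units

14.2 milliunits/min × 60 min/hr = 852 milliunits/hr
Concentration = 20 units ÷ 808 mL = 0.02475248 units/mL = 24.75248 milliunits/mL
Rate = 852 milliunits/hr ÷ 24.75248 milliunits/mL = 34.4208 mL/hr
Volume infused = 34.4208 mL/hr × 7.6 hr = 261.5981 mL
Volume remaining = 808 − 261.5981 = 546.4019 mL
Drug remaining = 546.4019 mL × 24.75248 milliunits/mL = 13524.8 milliunits = 13.5248 units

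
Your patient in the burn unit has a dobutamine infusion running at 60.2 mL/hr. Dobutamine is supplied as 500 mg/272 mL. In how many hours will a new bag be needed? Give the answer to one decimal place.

Duration = 272 mL ÷ 60.2 mL/hr = 4.518272 hr

4.5 hours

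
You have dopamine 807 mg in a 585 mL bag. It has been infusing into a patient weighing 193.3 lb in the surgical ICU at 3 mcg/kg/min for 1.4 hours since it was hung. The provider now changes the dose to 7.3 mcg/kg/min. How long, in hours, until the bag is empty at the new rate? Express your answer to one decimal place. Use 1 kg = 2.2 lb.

20.4 hours

Initial rate:
Weight = 193.3 lb ÷ 2.2 lb/kg = 87.86364 kg
Dose = 3 mcg/kg/min × 87.86364 kg = 263.5909 mcg/min
263.5909 mcg/min × 60 min/hr = 15815.45 mcg/hr
Concentration = 807 mg ÷ 585 mL = 1.379487 mg/mL = 1379.487 mcg/mL
Rate = 15815.45 mcg/hr ÷ 1379.487 mcg/mL = 11.46473 mL/hr
Volume infused so far = 11.46473 mL/hr × 1.4 hr = 16.05063 mL
Volume remaining = 585 − 16.05063 = 568.9494 mL
New rate:
Dose = 7.3 mcg/kg/min × 87.86364 kg = 641.4045 mcg/min
641.4045 mcg/min × 60 min/hr = 38484.27 mcg/hr
Rate = 38484.27 mcg/hr ÷ 1379.487 mcg/mL = 27.89752 mL/hr
Time remaining = 568.9494 mL ÷ 27.89752 mL/hr = 20.39426 hr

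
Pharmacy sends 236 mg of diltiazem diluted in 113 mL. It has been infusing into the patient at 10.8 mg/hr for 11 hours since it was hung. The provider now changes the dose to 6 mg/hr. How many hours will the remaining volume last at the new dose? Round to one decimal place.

Initial rate:
Concentration = 236 mg ÷ 113 mL = 2.088496 mg/mL
Rate = 10.8 mg/hr ÷ 2.088496 mg/mL = 5.171186 mL/hr
Volume infused so far = 5.171186 mL/hr × 11 hr = 56.88305 mL
Volume remaining = 113 − 56.88305 = 56.11695 mL
New rate:
Rate = 6 mg/hr ÷ 2.088496 mg/mL = 2.872881 mL/hr
Time remaining = 56.11695 mL ÷ 2.872881 mL/hr = 19.53333 hr

19.5 hours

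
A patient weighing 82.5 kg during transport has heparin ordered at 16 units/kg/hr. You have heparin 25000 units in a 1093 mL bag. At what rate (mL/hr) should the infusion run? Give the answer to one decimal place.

57.7 mL/hr

Dose = 16 units/kg/hr × 82.5 kg = 1320 units/hr
Concentration = 25000 units ÷ 1093 mL = 22.87283 units/mL
Rate = 1320 units/hr ÷ 22.87283 units/mL = 57.7104 mL/hr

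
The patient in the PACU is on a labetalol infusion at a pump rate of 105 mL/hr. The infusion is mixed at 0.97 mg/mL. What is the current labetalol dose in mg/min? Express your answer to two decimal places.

1.70 mg/min

Drug rate = 105 mL/hr × 0.97 mg/mL = 101.85 mg/hr
101.85 mg/hr ÷ 60 min/hr = 1.6975 mg/min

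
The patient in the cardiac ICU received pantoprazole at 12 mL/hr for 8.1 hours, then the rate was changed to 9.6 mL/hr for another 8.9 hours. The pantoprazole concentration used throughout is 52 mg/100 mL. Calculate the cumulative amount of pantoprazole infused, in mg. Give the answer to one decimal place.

95.0 mg

Concentration = 52 mg ÷ 100 mL = 0.52 mg/mL
Stage 1: 12 mL/hr × 8.1 hr = 97.2 mL → 97.2 mL × 0.52 mg/mL = 50.544 mg
Stage 2: 9.6 mL/hr × 8.9 hr = 85.44 mL → 85.44 mL × 0.52 mg/mL = 44.4288 mg
Total = 50.544 + 44.4288 = 94.9728 mg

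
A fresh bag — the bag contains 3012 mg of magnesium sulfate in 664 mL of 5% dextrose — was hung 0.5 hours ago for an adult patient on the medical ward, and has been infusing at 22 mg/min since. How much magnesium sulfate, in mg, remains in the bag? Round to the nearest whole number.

2352 mg

22 mg/min × 60 min/hr = 1320 mg/hr
Concentration = 3012 mg ÷ 664 mL = 4.536145 mg/mL
Rate = 1320 mg/hr ÷ 4.536145 mg/mL = 290.996 mL/hr
Volume infused = 290.996 mL/hr × 0.5 hr = 145.498 mL
Volume remaining = 664 − 145.498 = 518.502 mL
Drug remaining = 518.502 mL × 4.536145 mg/mL = 2352 mg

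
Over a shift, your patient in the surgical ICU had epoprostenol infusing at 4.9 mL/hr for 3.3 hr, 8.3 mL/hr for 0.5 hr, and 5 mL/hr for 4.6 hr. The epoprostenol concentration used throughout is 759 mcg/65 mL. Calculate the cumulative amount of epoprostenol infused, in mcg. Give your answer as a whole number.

506 mcg

Concentration = 759 mcg ÷ 65 mL = 11.67692 mcg/mL
Stage 1: 4.9 mL/hr × 3.3 hr = 16.17 mL → 16.17 mL × 11.67692 mcg/mL = 188.8158 mcg
Stage 2: 8.3 mL/hr × 0.5 hr = 4.15 mL → 4.15 mL × 11.67692 mcg/mL = 48.45923 mcg
Stage 3: 5 mL/hr × 4.6 hr = 23 mL → 23 mL × 11.67692 mcg/mL = 268.5692 mcg
Total = 188.8158 + 48.45923 + 268.5692 = 505.8443 mcg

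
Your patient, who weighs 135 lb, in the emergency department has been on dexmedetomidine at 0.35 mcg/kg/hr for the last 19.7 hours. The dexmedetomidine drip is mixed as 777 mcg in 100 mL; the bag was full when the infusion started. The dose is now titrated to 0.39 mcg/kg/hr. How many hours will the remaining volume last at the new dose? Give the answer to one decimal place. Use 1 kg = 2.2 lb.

14.8 hours

Initial rate:
Weight = 135 lb ÷ 2.2 lb/kg = 61.36364 kg
Dose = 0.35 mcg/kg/hr × 61.36364 kg = 21.47727 mcg/hr
Concentration = 777 mcg ÷ 100 mL = 7.77 mcg/mL
Rate = 21.47727 mcg/hr ÷ 7.77 mcg/mL = 2.764128 mL/hr
Volume infused so far = 2.764128 mL/hr × 19.7 hr = 54.45332 mL
Volume remaining = 100 − 54.45332 = 45.54668 mL
New rate:
Dose = 0.39 mcg/kg/hr × 61.36364 kg = 23.93182 mcg/hr
Rate = 23.93182 mcg/hr ÷ 7.77 mcg/mL = 3.080028 mL/hr
Time remaining = 45.54668 mL ÷ 3.080028 mL/hr = 14.78775 hr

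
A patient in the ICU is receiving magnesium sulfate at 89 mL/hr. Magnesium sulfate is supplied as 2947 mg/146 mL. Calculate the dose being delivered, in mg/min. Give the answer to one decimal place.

Concentration = 2947 mg ÷ 146 mL = 20.18493 mg/mL
Drug rate = 89 mL/hr × 20.18493 mg/mL = 1796.459 mg/hr
1796.459 mg/hr ÷ 60 min/hr = 29.94098 mg/min

29.9 mg/min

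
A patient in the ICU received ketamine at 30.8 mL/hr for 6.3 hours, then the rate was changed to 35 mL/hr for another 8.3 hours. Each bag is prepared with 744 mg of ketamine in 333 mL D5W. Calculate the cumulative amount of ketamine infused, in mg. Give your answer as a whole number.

1083 mg

Concentration = 744 mg ÷ 333 mL = 2.234234 mg/mL
Stage 1: 30.8 mL/hr × 6.3 hr = 194.04 mL → 194.04 mL × 2.234234 mg/mL = 433.5308 mg
Stage 2: 35 mL/hr × 8.3 hr = 290.5 mL → 290.5 mL × 2.234234 mg/mL = 649.045 mg
Total = 433.5308 + 649.045 = 1082.576 mg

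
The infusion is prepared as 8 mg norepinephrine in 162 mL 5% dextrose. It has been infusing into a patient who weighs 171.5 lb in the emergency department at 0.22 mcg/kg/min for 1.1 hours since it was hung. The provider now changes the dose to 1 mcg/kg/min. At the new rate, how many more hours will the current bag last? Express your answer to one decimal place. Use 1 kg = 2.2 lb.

Initial rate:
Weight = 171.5 lb ÷ 2.2 lb/kg = 77.95455 kg
Dose = 0.22 mcg/kg/min × 77.95455 kg = 17.15 mcg/min
17.15 mcg/min × 60 min/hr = 1029 mcg/hr
Concentration = 8 mg ÷ 162 mL = 0.04938272 mg/mL = 49.38272 mcg/mL
Rate = 1029 mcg/hr ÷ 49.38272 mcg/mL = 20.83725 mL/hr
Volume infused so far = 20.83725 mL/hr × 1.1 hr = 22.92098 mL
Volume remaining = 162 − 22.92098 = 139.079 mL
New rate:
Dose = 1 mcg/kg/min × 77.95455 kg = 77.95455 mcg/min
77.95455 mcg/min × 60 min/hr = 4677.273 mcg/hr
Rate = 4677.273 mcg/hr ÷ 49.38272 mcg/mL = 94.71477 mL/hr
Time remaining = 139.079 mL ÷ 94.71477 mL/hr = 1.468398 hr

1.5 hours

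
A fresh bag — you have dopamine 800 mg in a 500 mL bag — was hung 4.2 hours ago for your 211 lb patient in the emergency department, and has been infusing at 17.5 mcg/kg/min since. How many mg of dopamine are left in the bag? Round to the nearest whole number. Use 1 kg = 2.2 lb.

Weight = 211 lb ÷ 2.2 lb/kg = 95.90909 kg
Dose = 17.5 mcg/kg/min × 95.90909 kg = 1678.409 mcg/min
1678.409 mcg/min × 60 min/hr = 100704.5 mcg/hr
Concentration = 800 mg ÷ 500 mL = 1.6 mg/mL = 1600 mcg/mL
Rate = 100704.5 mcg/hr ÷ 1600 mcg/mL = 62.94034 mL/hr
Volume infused = 62.94034 mL/hr × 4.2 hr = 264.3494 mL
Volume remaining = 500 − 264.3494 = 235.6506 mL
Drug remaining = 235.6506 mL × 1600 mcg/mL = 377040.9 mcg = 377.0409 mg

377 mg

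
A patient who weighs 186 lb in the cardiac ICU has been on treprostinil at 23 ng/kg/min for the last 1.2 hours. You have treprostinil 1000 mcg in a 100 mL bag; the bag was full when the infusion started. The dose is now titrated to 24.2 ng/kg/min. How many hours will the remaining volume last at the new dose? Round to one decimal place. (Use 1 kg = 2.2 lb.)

Initial rate:
Weight = 186 lb ÷ 2.2 lb/kg = 84.54545 kg
Dose = 23 ng/kg/min × 84.54545 kg = 1944.545 ng/min
1944.545 ng/min × 60 min/hr = 116672.7 ng/hr
Concentration = 1000 mcg ÷ 100 mL = 10 mcg/mL = 10000 ng/mL
Rate = 116672.7 ng/hr ÷ 10000 ng/mL = 11.66727 mL/hr
Volume infused so far = 11.66727 mL/hr × 1.2 hr = 14.00073 mL
Volume remaining = 100 − 14.00073 = 85.99927 mL
New rate:
Dose = 24.2 ng/kg/min × 84.54545 kg = 2046 ng/min
2046 ng/min × 60 min/hr = 122760 ng/hr
Rate = 122760 ng/hr ÷ 10000 ng/mL = 12.276 mL/hr
Time remaining = 85.99927 mL ÷ 12.276 mL/hr = 7.00548 hr

7.0 hours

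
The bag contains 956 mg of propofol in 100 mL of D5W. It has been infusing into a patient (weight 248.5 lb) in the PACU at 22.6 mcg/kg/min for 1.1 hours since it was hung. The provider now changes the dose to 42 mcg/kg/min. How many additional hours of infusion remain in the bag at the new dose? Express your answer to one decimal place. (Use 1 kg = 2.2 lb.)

2.8 hours

Initial rate:
Weight = 248.5 lb ÷ 2.2 lb/kg = 112.9545 kg
Dose = 22.6 mcg/kg/min × 112.9545 kg = 2552.773 mcg/min
2552.773 mcg/min × 60 min/hr = 153166.4 mcg/hr
Concentration = 956 mg ÷ 100 mL = 9.56 mg/mL = 9560 mcg/mL
Rate = 153166.4 mcg/hr ÷ 9560 mcg/mL = 16.02159 mL/hr
Volume infused so far = 16.02159 mL/hr × 1.1 hr = 17.62374 mL
Volume remaining = 100 − 17.62374 = 82.37626 mL
New rate:
Dose = 42 mcg/kg/min × 112.9545 kg = 4744.091 mcg/min
4744.091 mcg/min × 60 min/hr = 284645.5 mcg/hr
Rate = 284645.5 mcg/hr ÷ 9560 mcg/mL = 29.77463 mL/hr
Time remaining = 82.37626 mL ÷ 29.77463 mL/hr = 2.766659 hr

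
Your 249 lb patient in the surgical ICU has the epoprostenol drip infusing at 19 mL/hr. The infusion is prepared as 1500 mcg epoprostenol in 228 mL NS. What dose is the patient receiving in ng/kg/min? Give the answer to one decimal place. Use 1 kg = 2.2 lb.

18.4 ng/kg/min

Weight = 249 lb ÷ 2.2 lb/kg = 113.1818 kg
Concentration = 1500 mcg ÷ 228 mL = 6.578947 mcg/mL = 6578.947 ng/mL
Drug rate = 19 mL/hr × 6578.947 ng/mL = 125000 ng/hr
125000 ng/hr ÷ 60 min/hr = 2083.333 ng/min
2083.333 ng/min ÷ 113.1818 kg = 18.40696 ng/kg/min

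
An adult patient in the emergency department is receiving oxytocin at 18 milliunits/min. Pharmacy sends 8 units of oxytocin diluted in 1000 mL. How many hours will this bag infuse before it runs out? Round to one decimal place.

18 milliunits/min × 60 min/hr = 1080 milliunits/hr
Concentration = 8 units ÷ 1000 mL = 0.008 units/mL = 8 milliunits/mL
Rate = 1080 milliunits/hr ÷ 8 milliunits/mL = 135 mL/hr
Duration = 1000 mL ÷ 135 mL/hr = 7.407407 hr

7.4 hours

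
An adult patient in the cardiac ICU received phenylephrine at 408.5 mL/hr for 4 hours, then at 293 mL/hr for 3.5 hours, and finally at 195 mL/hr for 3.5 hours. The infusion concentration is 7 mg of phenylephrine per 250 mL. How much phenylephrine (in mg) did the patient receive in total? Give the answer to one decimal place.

Concentration = 7 mg ÷ 250 mL = 0.028 mg/mL
Stage 1: 408.5 mL/hr × 4 hr = 1634 mL → 1634 mL × 0.028 mg/mL = 45.752 mg
Stage 2: 293 mL/hr × 3.5 hr = 1025.5 mL → 1025.5 mL × 0.028 mg/mL = 28.714 mg
Stage 3: 195 mL/hr × 3.5 hr = 682.5 mL → 682.5 mL × 0.028 mg/mL = 19.11 mg
Total = 45.752 + 28.714 + 19.11 = 93.576 mg

93.6 mg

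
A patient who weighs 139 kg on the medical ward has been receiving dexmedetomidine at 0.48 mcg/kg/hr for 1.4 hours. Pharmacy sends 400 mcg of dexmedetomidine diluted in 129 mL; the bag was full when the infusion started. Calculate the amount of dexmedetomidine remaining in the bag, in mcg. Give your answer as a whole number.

307 mcg

Dose = 0.48 mcg/kg/hr × 139 kg = 66.72 mcg/hr
Concentration = 400 mcg ÷ 129 mL = 3.100775 mcg/mL
Rate = 66.72 mcg/hr ÷ 3.100775 mcg/mL = 21.5172 mL/hr
Volume infused = 21.5172 mL/hr × 1.4 hr = 30.12408 mL
Volume remaining = 129 − 30.12408 = 98.87592 mL
Drug remaining = 98.87592 mL × 3.100775 mcg/mL = 306.592 mcg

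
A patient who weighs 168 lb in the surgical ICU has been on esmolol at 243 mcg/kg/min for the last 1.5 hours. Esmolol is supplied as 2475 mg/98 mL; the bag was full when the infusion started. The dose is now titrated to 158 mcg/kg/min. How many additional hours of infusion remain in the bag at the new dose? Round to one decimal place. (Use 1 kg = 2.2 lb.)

1.1 hours

Initial rate:
Weight = 168 lb ÷ 2.2 lb/kg = 76.36364 kg
Dose = 243 mcg/kg/min × 76.36364 kg = 18556.36 mcg/min
18556.36 mcg/min × 60 min/hr = 1113382 mcg/hr
Concentration = 2475 mg ÷ 98 mL = 25.2551 mg/mL = 25255.1 mcg/mL
Rate = 1113382 mcg/hr ÷ 25255.1 mcg/mL = 44.08542 mL/hr
Volume infused so far = 44.08542 mL/hr × 1.5 hr = 66.12813 mL
Volume remaining = 98 − 66.12813 = 31.87187 mL
New rate:
Dose = 158 mcg/kg/min × 76.36364 kg = 12065.45 mcg/min
12065.45 mcg/min × 60 min/hr = 723927.3 mcg/hr
Rate = 723927.3 mcg/hr ÷ 25255.1 mcg/mL = 28.6646 mL/hr
Time remaining = 31.87187 mL ÷ 28.6646 mL/hr = 1.11189 hr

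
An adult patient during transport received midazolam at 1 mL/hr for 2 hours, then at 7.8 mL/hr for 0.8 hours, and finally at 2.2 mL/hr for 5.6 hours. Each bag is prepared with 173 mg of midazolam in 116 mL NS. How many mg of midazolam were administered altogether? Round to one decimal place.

30.7 mg

Concentration = 173 mg ÷ 116 mL = 1.491379 mg/mL
Stage 1: 1 mL/hr × 2 hr = 2 mL → 2 mL × 1.491379 mg/mL = 2.982759 mg
Stage 2: 7.8 mL/hr × 0.8 hr = 6.24 mL → 6.24 mL × 1.491379 mg/mL = 9.306207 mg
Stage 3: 2.2 mL/hr × 5.6 hr = 12.32 mL → 12.32 mL × 1.491379 mg/mL = 18.37379 mg
Total = 2.982759 + 9.306207 + 18.37379 = 30.66276 mg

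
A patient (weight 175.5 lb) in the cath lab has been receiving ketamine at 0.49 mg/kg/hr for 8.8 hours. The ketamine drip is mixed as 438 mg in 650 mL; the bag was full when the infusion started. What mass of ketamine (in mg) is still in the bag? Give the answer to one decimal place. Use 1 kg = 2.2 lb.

Weight = 175.5 lb ÷ 2.2 lb/kg = 79.77273 kg
Dose = 0.49 mg/kg/hr × 79.77273 kg = 39.08864 mg/hr
Concentration = 438 mg ÷ 650 mL = 0.6738462 mg/mL
Rate = 39.08864 mg/hr ÷ 0.6738462 mg/mL = 58.00825 mL/hr
Volume infused = 58.00825 mL/hr × 8.8 hr = 510.4726 mL
Volume remaining = 650 − 510.4726 = 139.5274 mL
Drug remaining = 139.5274 mL × 0.6738462 mg/mL = 94.02 mg

94.0 mg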